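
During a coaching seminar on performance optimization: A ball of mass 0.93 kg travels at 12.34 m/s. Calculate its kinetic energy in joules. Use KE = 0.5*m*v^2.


KE = 0.5 * m * v^2
KE = 0.5 * 0.93 * 12.34^2
KE = 0.5 * 0.93 * 152.2756 = 70.8082 J

70.8082 J


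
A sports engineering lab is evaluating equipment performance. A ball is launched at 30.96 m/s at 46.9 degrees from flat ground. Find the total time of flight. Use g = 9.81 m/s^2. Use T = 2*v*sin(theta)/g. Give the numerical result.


T = 2*v*sin(theta)/g
sin(theta) = sin(46.9 deg) = 0.7302
T = 2*30.96*0.7302 / 9.81
T = 45.2116 / 9.81 = 4.6087 s

4.6087 s


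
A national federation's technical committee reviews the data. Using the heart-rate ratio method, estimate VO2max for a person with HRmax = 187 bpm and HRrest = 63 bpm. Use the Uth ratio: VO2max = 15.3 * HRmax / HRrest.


VO2max = 15.3 * HRmax / HRrest
VO2max = 15.3 * 187 / 63
VO2max = 2861.1 / 63 = 45.4143 mL/kg/min

45.4143 mL/kg/min


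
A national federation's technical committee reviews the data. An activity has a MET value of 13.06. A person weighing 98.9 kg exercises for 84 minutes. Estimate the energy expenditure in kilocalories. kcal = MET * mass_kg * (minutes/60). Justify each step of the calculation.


kcal = MET * mass * time_hr
Convert time: 84 min = 1.4 hr
kcal = 13.06 * 98.9 * 1.4
kcal = 1808.2876 kcal

1808.2876 kcal


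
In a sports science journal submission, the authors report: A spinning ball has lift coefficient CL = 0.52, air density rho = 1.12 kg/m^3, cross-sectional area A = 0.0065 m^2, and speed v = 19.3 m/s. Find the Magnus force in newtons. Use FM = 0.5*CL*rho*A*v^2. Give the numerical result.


FM = 0.5 * CL * rho * A * v^2
FM = 0.5 * 0.52 * 1.12 * 0.0065 * 19.3^2
v^2 = 372.49
FM = 0.5 * 0.52 * 1.12 * 0.0065 * 372.49 = 0.705 N

0.705 N


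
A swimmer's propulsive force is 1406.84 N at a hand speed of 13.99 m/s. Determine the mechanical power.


P = F * v
P = 1406.84 * 13.99
P = 19681.6916 W

19681.6916 W


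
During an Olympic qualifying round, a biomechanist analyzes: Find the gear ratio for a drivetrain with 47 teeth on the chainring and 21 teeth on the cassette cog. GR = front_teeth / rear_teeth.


GR = front_teeth / rear_teeth
GR = 47 / 21
GR = 2.2381

2.2381


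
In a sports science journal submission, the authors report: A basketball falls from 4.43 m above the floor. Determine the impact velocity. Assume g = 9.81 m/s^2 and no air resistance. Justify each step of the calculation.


v = sqrt(2 * g * h)
v = sqrt(2 * 9.81 * 4.43)
v = sqrt(86.9166) = 9.3229 m/s

9.3229 m/s


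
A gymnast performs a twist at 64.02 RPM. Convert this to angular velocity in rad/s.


omega = RPM * 2 * pi / 60
omega = 64.02 * 2 * 3.14159 / 60
omega = 402.2495 / 60 = 6.7042 rad/s

6.7042 rad/s


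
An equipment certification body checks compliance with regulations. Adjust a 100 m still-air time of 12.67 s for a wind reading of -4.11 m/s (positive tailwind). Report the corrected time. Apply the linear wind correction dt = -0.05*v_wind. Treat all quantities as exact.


dt = -0.05 * v_wind = -0.05 * -4.11 = 0.2055 s
t_corrected = t_still + dt = 12.67 + (0.2055)
t_corrected = 12.8755 s

12.8755 s


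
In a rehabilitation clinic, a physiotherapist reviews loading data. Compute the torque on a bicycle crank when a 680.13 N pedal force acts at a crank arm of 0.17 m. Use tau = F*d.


tau = F * d
tau = 680.13 * 0.17
tau = 115.6221 N*m

115.6221 N*m


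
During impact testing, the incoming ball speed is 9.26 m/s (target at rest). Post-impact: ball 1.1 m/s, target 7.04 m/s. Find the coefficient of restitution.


e = (v2_after - v1_after) / (v1_before - v2_before)
Numerator = 7.04 - 1.1 = 5.94
Denominator = 9.26 - 0 = 9.26
e = 5.94 / 9.26 = 0.6415

0.6415


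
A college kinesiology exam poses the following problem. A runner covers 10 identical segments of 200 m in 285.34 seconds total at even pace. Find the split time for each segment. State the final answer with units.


Split time = total_time / n_laps = 285.34 / 10
Split time = 28.534 s per lap

28.534 s


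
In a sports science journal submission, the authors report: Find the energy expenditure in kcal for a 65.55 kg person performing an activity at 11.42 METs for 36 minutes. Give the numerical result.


kcal = MET * mass * time_hr
Convert time: 36 min = 0.6 hr
kcal = 11.42 * 65.55 * 0.6
kcal = 449.1486 kcal

449.1486 kcal


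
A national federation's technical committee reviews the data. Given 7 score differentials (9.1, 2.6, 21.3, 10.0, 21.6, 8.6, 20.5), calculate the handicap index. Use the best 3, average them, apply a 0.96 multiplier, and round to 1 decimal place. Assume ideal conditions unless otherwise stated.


All differentials: 9.1, 2.6, 21.3, 10.0, 21.6, 8.6, 20.5
Sorted: 2.6, 8.6, 9.1, 10.0, 20.5, 21.3, 21.6
Best 3: 2.6, 8.6, 9.1
Average of best = 20.3 / 3 = 6.7667
Raw index = 6.7667 * 0.96 = 6.496
Handicap index = round(6.496, 1) = 6.5

6.5


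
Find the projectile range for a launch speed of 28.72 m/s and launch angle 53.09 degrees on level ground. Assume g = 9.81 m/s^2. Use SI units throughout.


R = v^2 * sin(2*theta) / g
Convert angle to radians: theta = 53.09 deg = 0.9266 rad
sin(2*theta) = sin(1.8532) = 0.9604
R = 28.72^2 * 0.9604 / 9.81
R = 824.8384 * 0.9604 / 9.81 = 80.751 m

80.751 m


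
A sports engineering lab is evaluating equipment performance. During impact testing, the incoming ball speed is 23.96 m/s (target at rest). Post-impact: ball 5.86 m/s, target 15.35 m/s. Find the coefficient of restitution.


e = (v2_after - v1_after) / (v1_before - v2_before)
Numerator = 15.35 - 5.86 = 9.49
Denominator = 23.96 - 0 = 23.96
e = 9.49 / 23.96 = 0.3961

0.3961


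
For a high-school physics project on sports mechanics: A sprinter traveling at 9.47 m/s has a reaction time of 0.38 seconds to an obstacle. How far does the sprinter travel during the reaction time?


d = v * t
d = 9.47 * 0.38
d = 3.5986 m

3.5986 m


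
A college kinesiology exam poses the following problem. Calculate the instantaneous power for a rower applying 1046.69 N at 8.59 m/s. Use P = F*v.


P = F * v
P = 1046.69 * 8.59
P = 8991.0671 W

8991.0671 W


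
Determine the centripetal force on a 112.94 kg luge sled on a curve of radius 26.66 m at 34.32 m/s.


Fc = m * v^2 / r
v^2 = 34.32^2 = 1177.8624
Fc = 112.94 * 1177.8624 / 26.66
Fc = 133027.7795 / 26.66 = 4989.7892 N

4989.7892 N


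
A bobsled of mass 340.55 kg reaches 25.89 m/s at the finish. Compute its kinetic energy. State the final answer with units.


KE = 0.5 * m * v^2
KE = 0.5 * 340.55 * 25.89^2
KE = 0.5 * 340.55 * 670.2921 = 114133.9873 J

114133.9873 J


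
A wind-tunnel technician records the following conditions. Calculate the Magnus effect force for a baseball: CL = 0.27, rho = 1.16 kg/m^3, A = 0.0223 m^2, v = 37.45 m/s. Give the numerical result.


FM = 0.5 * CL * rho * A * v^2
FM = 0.5 * 0.27 * 1.16 * 0.0223 * 37.45^2
v^2 = 1402.5025
FM = 0.5 * 0.27 * 1.16 * 0.0223 * 1402.5025 = 4.8978 N

4.8978 N


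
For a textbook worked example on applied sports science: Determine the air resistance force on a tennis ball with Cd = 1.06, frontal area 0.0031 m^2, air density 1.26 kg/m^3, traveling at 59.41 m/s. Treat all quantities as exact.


Fd = 0.5 * Cd * rho * A * v^2
Fd = 0.5 * 1.06 * 1.26 * 0.0031 * 59.41^2
v^2 = 3529.5481
Fd = 0.5 * 1.06 * 1.26 * 0.0031 * 3529.5481 = 7.3068 N

7.3068 N


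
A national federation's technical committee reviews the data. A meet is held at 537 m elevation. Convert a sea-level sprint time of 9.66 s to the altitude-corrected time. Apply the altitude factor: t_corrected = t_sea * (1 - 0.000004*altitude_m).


Correction factor = 1 - 0.000004 * 537 = 0.997852
t_corrected = t_sea * factor = 9.66 * 0.997852
t_corrected = 9.6393 s

9.6393 s


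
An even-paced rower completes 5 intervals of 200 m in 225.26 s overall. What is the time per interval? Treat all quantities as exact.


Split time = total_time / n_laps = 225.26 / 5
Split time = 45.052 s per lap

45.052 s


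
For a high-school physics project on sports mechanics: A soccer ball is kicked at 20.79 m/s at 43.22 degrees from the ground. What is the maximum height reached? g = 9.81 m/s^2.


H = (v*sin(theta))^2 / (2*g)
vy = v*sin(theta) = 20.79 * sin(43.22 deg) = 14.237 m/s
H = vy^2 / (2*g) = 202.6928 / (2*9.81)
H = 202.6928 / 19.62 = 10.3309 m

10.3309 m


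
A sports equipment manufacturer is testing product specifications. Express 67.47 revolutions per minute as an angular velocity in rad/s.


omega = RPM * 2 * pi / 60
omega = 67.47 * 2 * 3.14159 / 60
omega = 423.9265 / 60 = 7.0654 rad/s

7.0654 rad/s


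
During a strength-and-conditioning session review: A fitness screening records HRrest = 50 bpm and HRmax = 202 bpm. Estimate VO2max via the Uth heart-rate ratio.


VO2max = 15.3 * HRmax / HRrest
VO2max = 15.3 * 202 / 50
VO2max = 3090.6 / 50 = 61.812 mL/kg/min

61.812 mL/kg/min


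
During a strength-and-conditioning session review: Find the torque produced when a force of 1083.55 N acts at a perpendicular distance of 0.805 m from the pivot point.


tau = F * d
tau = 1083.55 * 0.805
tau = 872.2577 N*m

872.2577 N*m


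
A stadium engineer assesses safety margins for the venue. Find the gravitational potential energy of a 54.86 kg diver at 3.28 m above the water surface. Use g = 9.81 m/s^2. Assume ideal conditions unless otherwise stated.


PE = m * g * h
PE = 54.86 * 9.81 * 3.28
PE = 538.1766 * 3.28 = 1765.2192 J

1765.2192 J


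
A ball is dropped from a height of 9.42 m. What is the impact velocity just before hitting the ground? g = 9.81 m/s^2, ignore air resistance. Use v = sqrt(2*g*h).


v = sqrt(2 * g * h)
v = sqrt(2 * 9.81 * 9.42)
v = sqrt(184.8204) = 13.5949 m/s

13.5949 m/s


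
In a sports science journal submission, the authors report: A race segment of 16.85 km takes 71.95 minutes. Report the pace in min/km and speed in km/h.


Pace = time / distance = 71.95 min / 16.85 km = 4.27 min/km
Speed = distance / time_in_hours = 16.85 / 1.1992 hr
Speed = 14.0514 km/h

4.27 min/km, 14.0514 km/h


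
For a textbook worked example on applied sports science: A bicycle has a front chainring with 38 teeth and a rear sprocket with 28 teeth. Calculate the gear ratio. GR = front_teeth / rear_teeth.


GR = front_teeth / rear_teeth
GR = 38 / 28
GR = 1.3571

1.3571


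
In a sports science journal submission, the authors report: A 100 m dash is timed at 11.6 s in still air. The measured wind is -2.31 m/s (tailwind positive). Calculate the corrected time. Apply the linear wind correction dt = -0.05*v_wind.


dt = -0.05 * v_wind = -0.05 * -2.31 = 0.1155 s
t_corrected = t_still + dt = 11.6 + (0.1155)
t_corrected = 11.7155 s

11.7155 s


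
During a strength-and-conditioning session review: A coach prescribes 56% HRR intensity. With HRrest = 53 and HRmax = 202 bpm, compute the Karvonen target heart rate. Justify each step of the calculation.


Target = HRrest + pct*(HRmax - HRrest)
Heart rate reserve = HRmax - HRrest = 202 - 53 = 149 bpm
Fraction = 56% = 0.56
Target = 53 + 0.56 * 149
Target = 53 + 83.44 = 136.44 bpm

136.44 bpm


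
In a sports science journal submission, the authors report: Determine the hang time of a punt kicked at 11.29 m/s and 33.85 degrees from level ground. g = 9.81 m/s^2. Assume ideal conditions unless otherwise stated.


T = 2*v*sin(theta)/g
sin(theta) = sin(33.85 deg) = 0.557
T = 2*11.29*0.557 / 9.81
T = 12.5775 / 9.81 = 1.2821 s

1.2821 s


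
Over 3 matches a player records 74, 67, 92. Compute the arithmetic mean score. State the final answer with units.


Average = sum / n
Sum = 233
Average = 233 / 3 = 77.6667

77.6667


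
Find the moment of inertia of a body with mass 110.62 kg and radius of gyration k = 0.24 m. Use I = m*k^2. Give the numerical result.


I = m * k^2
I = 110.62 * 0.24^2
I = 110.62 * 0.0576 = 6.3717 kg*m^2

6.3717 kg*m^2


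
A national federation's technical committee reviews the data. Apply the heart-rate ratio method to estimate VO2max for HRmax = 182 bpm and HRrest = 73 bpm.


VO2max = 15.3 * HRmax / HRrest
VO2max = 15.3 * 182 / 73
VO2max = 2784.6 / 73 = 38.1452 mL/kg/min

38.1452 mL/kg/min


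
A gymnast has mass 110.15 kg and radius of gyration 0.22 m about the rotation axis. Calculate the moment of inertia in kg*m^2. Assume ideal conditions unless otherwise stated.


I = m * k^2
I = 110.15 * 0.22^2
I = 110.15 * 0.0484 = 5.3313 kg*m^2

5.3313 kg*m^2


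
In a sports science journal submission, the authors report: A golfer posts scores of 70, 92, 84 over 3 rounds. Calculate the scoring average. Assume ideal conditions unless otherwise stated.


Average = sum / n
Sum = 246
Average = 246 / 3 = 82

82


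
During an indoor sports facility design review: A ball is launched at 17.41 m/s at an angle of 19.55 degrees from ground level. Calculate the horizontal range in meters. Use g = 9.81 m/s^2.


R = v^2 * sin(2*theta) / g
Convert angle to radians: theta = 19.55 deg = 0.3412 rad
sin(2*theta) = sin(0.6824) = 0.6307
R = 17.41^2 * 0.6307 / 9.81
R = 303.1081 * 0.6307 / 9.81 = 19.4865 m

19.4865 m


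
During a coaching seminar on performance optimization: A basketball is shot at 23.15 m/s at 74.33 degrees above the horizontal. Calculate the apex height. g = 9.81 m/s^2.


H = (v*sin(theta))^2 / (2*g)
vy = v*sin(theta) = 23.15 * sin(74.33 deg) = 22.2896 m/s
H = vy^2 / (2*g) = 496.8259 / (2*9.81)
H = 496.8259 / 19.62 = 25.3224 m

25.3224 m


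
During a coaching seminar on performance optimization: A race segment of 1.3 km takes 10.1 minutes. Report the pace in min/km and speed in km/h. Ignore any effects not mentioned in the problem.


Pace = time / distance = 10.1 min / 1.3 km = 7.7692 min/km
Speed = distance / time_in_hours = 1.3 / 0.1683 hr
Speed = 7.7228 km/h

7.7692 min/km, 7.7228 km/h


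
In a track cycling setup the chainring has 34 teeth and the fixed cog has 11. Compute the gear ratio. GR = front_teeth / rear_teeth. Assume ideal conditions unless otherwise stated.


GR = front_teeth / rear_teeth
GR = 34 / 11
GR = 3.0909

3.0909


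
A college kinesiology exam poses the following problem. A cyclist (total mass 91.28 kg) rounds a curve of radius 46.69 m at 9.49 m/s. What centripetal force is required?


Fc = m * v^2 / r
v^2 = 9.49^2 = 90.0601
Fc = 91.28 * 90.0601 / 46.69
Fc = 8220.6859 / 46.69 = 176.0695 N

176.0695 N


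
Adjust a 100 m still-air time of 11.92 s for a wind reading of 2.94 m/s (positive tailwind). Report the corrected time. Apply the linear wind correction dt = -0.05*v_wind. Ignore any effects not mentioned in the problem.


dt = -0.05 * v_wind = -0.05 * 2.94 = -0.147 s
t_corrected = t_still + dt = 11.92 + (-0.147)
t_corrected = 11.773 s

11.773 s


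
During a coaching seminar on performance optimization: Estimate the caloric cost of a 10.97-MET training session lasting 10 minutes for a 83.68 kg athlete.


kcal = MET * mass * time_hr
Convert time: 10 min = 0.1667 hr
kcal = 10.97 * 83.68 * 0.1667
kcal = 152.9949 kcal

152.9949 kcal


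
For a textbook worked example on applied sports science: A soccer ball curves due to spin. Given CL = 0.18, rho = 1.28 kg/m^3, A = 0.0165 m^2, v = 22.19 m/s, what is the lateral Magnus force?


FM = 0.5 * CL * rho * A * v^2
FM = 0.5 * 0.18 * 1.28 * 0.0165 * 22.19^2
v^2 = 492.3961
FM = 0.5 * 0.18 * 1.28 * 0.0165 * 492.3961 = 0.9359 N

0.9359 N


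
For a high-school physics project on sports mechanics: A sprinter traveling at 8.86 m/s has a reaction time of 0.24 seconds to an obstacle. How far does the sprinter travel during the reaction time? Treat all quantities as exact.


d = v * t
d = 8.86 * 0.24
d = 2.1264 m

2.1264 m


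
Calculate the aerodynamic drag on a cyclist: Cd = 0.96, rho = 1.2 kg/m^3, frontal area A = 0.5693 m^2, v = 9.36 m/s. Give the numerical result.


Fd = 0.5 * Cd * rho * A * v^2
Fd = 0.5 * 0.96 * 1.2 * 0.5693 * 9.36^2
v^2 = 87.6096
Fd = 0.5 * 0.96 * 1.2 * 0.5693 * 87.6096 = 28.7287 N

28.7287 N


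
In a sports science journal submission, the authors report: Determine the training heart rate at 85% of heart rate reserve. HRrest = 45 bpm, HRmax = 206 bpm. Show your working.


Target = HRrest + pct*(HRmax - HRrest)
Heart rate reserve = HRmax - HRrest = 206 - 45 = 161 bpm
Fraction = 85% = 0.85
Target = 45 + 0.85 * 161
Target = 45 + 136.85 = 181.85 bpm

181.85 bpm


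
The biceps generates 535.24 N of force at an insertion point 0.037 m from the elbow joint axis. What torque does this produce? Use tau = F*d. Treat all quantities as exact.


tau = F * d
tau = 535.24 * 0.037
tau = 19.8039 N*m

19.8039 N*m


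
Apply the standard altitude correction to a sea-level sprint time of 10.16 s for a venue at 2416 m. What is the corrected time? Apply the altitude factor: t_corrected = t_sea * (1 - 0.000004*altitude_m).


Correction factor = 1 - 0.000004 * 2416 = 0.990336
t_corrected = t_sea * factor = 10.16 * 0.990336
t_corrected = 10.0618 s

10.0618 s


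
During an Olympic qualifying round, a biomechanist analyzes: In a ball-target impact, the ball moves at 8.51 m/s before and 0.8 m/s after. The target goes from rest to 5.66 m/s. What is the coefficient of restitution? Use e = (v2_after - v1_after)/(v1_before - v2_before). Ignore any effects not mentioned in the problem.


e = (v2_after - v1_after) / (v1_before - v2_before)
Numerator = 5.66 - 0.8 = 4.86
Denominator = 8.51 - 0 = 8.51
e = 4.86 / 8.51 = 0.5711

0.5711


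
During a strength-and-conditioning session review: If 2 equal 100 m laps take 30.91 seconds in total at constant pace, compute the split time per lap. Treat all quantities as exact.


Split time = total_time / n_laps = 30.91 / 2
Split time = 15.455 s per lap

15.455 s


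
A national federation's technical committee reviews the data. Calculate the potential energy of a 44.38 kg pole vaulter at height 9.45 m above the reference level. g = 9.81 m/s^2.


PE = m * g * h
PE = 44.38 * 9.81 * 9.45
PE = 435.3678 * 9.45 = 4114.2257 J

4114.2257 J


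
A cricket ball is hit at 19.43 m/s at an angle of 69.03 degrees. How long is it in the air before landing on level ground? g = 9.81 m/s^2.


T = 2*v*sin(theta)/g
sin(theta) = sin(69.03 deg) = 0.9338
T = 2*19.43*0.9338 / 9.81
T = 36.2862 / 9.81 = 3.6989 s

3.6989 s


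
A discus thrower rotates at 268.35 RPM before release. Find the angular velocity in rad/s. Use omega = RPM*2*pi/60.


omega = RPM * 2 * pi / 60
omega = 268.35 * 2 * 3.14159 / 60
omega = 1686.0928 / 60 = 28.1015 rad/s

28.1015 rad/s


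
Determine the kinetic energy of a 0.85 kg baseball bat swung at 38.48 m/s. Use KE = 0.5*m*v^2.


KE = 0.5 * m * v^2
KE = 0.5 * 0.85 * 38.48^2
KE = 0.5 * 0.85 * 1480.7104 = 629.3019 J

629.3019 J


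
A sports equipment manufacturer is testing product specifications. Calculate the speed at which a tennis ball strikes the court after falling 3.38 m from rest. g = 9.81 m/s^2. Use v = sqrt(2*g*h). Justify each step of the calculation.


v = sqrt(2 * g * h)
v = sqrt(2 * 9.81 * 3.38)
v = sqrt(66.3156) = 8.1434 m/s

8.1434 m/s


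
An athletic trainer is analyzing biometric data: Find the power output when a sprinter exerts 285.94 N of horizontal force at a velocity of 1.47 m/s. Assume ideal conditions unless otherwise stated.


P = F * v
P = 285.94 * 1.47
P = 420.3318 W

420.3318 W


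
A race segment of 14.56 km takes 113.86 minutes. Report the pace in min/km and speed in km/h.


Pace = time / distance = 113.86 min / 14.56 km = 7.8201 min/km
Speed = distance / time_in_hours = 14.56 / 1.8977 hr
Speed = 7.6726 km/h

7.8201 min/km, 7.6726 km/h


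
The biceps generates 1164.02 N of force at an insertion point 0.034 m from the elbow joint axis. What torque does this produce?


tau = F * d
tau = 1164.02 * 0.034
tau = 39.5767 N*m

39.5767 N*m


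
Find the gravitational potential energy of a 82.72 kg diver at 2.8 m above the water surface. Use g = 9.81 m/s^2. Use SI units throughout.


PE = m * g * h
PE = 82.72 * 9.81 * 2.8
PE = 811.4832 * 2.8 = 2272.153 J

2272.153 J


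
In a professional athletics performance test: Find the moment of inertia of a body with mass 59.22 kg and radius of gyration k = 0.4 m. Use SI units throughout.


I = m * k^2
I = 59.22 * 0.4^2
I = 59.22 * 0.16 = 9.4752 kg*m^2

9.4752 kg*m^2


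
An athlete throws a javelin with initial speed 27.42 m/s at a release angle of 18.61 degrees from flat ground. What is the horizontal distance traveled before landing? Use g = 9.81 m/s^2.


R = v^2 * sin(2*theta) / g
Convert angle to radians: theta = 18.61 deg = 0.3248 rad
sin(2*theta) = sin(0.6496) = 0.6049
R = 27.42^2 * 0.6049 / 9.81
R = 751.8564 * 0.6049 / 9.81 = 46.3589 m

46.3589 m


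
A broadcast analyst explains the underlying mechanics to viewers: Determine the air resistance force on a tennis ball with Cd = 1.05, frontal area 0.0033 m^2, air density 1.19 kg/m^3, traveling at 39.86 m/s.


Fd = 0.5 * Cd * rho * A * v^2
Fd = 0.5 * 1.05 * 1.19 * 0.0033 * 39.86^2
v^2 = 1588.8196
Fd = 0.5 * 1.05 * 1.19 * 0.0033 * 1588.8196 = 3.2756 N

3.2756 N


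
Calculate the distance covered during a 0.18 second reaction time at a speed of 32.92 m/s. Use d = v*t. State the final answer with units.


d = v * t
d = 32.92 * 0.18
d = 5.9256 m

5.9256 m


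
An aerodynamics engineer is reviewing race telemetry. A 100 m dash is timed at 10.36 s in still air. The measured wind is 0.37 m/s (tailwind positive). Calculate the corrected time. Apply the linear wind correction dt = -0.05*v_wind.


dt = -0.05 * v_wind = -0.05 * 0.37 = -0.0185 s
t_corrected = t_still + dt = 10.36 + (-0.0185)
t_corrected = 10.3415 s

10.3415 s


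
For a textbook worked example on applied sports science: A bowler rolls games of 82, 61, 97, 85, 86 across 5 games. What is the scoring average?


Average = sum / n
Sum = 411
Average = 411 / 5 = 82.2

82.2


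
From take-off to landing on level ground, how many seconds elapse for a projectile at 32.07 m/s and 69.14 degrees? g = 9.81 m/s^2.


T = 2*v*sin(theta)/g
sin(theta) = sin(69.14 deg) = 0.9345
T = 2*32.07*0.9345 / 9.81
T = 59.9358 / 9.81 = 6.1097 s

6.1097 s


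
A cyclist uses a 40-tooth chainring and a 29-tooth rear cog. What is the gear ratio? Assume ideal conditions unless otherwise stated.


GR = front_teeth / rear_teeth
GR = 40 / 29
GR = 1.3793

1.3793


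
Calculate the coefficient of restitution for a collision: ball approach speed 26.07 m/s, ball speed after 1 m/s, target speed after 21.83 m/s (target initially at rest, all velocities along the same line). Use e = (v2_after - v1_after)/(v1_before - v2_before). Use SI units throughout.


e = (v2_after - v1_after) / (v1_before - v2_before)
Numerator = 21.83 - 1 = 20.83
Denominator = 26.07 - 0 = 26.07
e = 20.83 / 26.07 = 0.799

0.799


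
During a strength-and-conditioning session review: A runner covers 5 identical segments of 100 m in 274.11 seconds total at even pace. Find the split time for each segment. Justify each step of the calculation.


Split time = total_time / n_laps = 274.11 / 5
Split time = 54.822 s per lap

54.822 s


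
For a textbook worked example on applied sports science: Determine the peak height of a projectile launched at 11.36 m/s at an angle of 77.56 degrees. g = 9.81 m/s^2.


H = (v*sin(theta))^2 / (2*g)
vy = v*sin(theta) = 11.36 * sin(77.56 deg) = 11.0933 m/s
H = vy^2 / (2*g) = 123.0611 / (2*9.81)
H = 123.0611 / 19.62 = 6.2722 m

6.2722 m


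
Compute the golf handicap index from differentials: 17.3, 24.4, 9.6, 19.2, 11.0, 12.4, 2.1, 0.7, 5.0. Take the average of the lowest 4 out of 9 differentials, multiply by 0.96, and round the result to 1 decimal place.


All differentials: 17.3, 24.4, 9.6, 19.2, 11.0, 12.4, 2.1, 0.7, 5.0
Sorted: 0.7, 2.1, 5.0, 9.6, 11.0, 12.4, 17.3, 19.2, 24.4
Best 4: 0.7, 2.1, 5.0, 9.6
Average of best = 17.4 / 4 = 4.35
Raw index = 4.35 * 0.96 = 4.176
Handicap index = round(4.176, 1) = 4.2

4.2


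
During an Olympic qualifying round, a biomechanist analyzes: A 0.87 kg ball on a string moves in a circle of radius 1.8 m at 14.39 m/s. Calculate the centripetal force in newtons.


Fc = m * v^2 / r
v^2 = 14.39^2 = 207.0721
Fc = 0.87 * 207.0721 / 1.8
Fc = 180.1527 / 1.8 = 100.0848 N

100.0848 N


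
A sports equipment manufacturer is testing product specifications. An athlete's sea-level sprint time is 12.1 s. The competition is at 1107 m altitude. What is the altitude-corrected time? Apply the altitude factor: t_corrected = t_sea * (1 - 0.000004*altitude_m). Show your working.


Correction factor = 1 - 0.000004 * 1107 = 0.995572
t_corrected = t_sea * factor = 12.1 * 0.995572
t_corrected = 12.0464 s

12.0464 s


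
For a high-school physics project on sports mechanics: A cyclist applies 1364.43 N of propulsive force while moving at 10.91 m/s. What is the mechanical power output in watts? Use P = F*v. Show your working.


P = F * v
P = 1364.43 * 10.91
P = 14885.9313 W

14885.9313 W


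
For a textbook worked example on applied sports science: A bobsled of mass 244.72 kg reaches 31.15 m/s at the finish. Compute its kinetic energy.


KE = 0.5 * m * v^2
KE = 0.5 * 244.72 * 31.15^2
KE = 0.5 * 244.72 * 970.3225 = 118728.6611 J

118728.6611 J


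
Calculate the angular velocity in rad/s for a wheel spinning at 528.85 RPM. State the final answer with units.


omega = RPM * 2 * pi / 60
omega = 528.85 * 2 * 3.14159 / 60
omega = 3322.8625 / 60 = 55.381 rad/s

55.381 rad/s


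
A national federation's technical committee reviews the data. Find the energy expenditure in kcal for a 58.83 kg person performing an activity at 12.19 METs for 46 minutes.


kcal = MET * mass * time_hr
Convert time: 46 min = 0.7667 hr
kcal = 12.19 * 58.83 * 0.7667
kcal = 549.8056 kcal

549.8056 kcal


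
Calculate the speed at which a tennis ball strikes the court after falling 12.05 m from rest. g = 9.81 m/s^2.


v = sqrt(2 * g * h)
v = sqrt(2 * 9.81 * 12.05)
v = sqrt(236.421) = 15.376 m/s

15.376 m/s


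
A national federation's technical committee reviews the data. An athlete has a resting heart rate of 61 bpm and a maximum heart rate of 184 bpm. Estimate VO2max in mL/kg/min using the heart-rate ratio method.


VO2max = 15.3 * HRmax / HRrest
VO2max = 15.3 * 184 / 61
VO2max = 2815.2 / 61 = 46.1508 mL/kg/min

46.1508 mL/kg/min


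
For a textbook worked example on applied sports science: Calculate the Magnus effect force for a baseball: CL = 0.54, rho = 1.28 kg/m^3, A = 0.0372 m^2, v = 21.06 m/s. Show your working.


FM = 0.5 * CL * rho * A * v^2
FM = 0.5 * 0.54 * 1.28 * 0.0372 * 21.06^2
v^2 = 443.5236
FM = 0.5 * 0.54 * 1.28 * 0.0372 * 443.5236 = 5.7021 N

5.7021 N


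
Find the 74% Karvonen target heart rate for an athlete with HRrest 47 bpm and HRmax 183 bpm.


Target = HRrest + pct*(HRmax - HRrest)
Heart rate reserve = HRmax - HRrest = 183 - 47 = 136 bpm
Fraction = 74% = 0.74
Target = 47 + 0.74 * 136
Target = 47 + 100.64 = 147.64 bpm

147.64 bpm


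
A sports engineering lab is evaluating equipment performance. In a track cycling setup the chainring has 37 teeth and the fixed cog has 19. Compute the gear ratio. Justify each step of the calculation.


GR = front_teeth / rear_teeth
GR = 37 / 19
GR = 1.9474

1.9474


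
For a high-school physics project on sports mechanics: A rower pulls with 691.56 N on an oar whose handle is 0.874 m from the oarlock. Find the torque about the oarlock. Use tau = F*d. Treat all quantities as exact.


tau = F * d
tau = 691.56 * 0.874
tau = 604.4234 N*m

604.4234 N*m


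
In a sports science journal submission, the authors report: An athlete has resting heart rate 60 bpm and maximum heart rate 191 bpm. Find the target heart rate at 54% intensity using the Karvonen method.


Target = HRrest + pct*(HRmax - HRrest)
Heart rate reserve = HRmax - HRrest = 191 - 60 = 131 bpm
Fraction = 54% = 0.54
Target = 60 + 0.54 * 131
Target = 60 + 70.74 = 130.74 bpm

130.74 bpm


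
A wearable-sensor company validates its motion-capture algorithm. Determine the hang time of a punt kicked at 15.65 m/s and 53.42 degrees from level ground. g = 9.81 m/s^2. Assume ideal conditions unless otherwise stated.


T = 2*v*sin(theta)/g
sin(theta) = sin(53.42 deg) = 0.803
T = 2*15.65*0.803 / 9.81
T = 25.1347 / 9.81 = 2.5622 s

2.5622 s


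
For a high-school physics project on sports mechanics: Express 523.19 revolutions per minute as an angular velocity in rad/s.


omega = RPM * 2 * pi / 60
omega = 523.19 * 2 * 3.14159 / 60
omega = 3287.2997 / 60 = 54.7883 rad/s

54.7883 rad/s


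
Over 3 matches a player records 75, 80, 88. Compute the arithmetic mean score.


Average = sum / n
Sum = 243
Average = 243 / 3 = 81

81


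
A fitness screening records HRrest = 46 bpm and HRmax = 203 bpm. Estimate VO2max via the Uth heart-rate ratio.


VO2max = 15.3 * HRmax / HRrest
VO2max = 15.3 * 203 / 46
VO2max = 3105.9 / 46 = 67.5196 mL/kg/min

67.5196 mL/kg/min


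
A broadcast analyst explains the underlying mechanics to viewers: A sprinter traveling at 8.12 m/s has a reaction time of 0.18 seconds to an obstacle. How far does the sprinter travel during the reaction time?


d = v * t
d = 8.12 * 0.18
d = 1.4616 m

1.4616 m


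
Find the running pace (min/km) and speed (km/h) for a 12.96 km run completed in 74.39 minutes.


Pace = time / distance = 74.39 min / 12.96 km = 5.74 min/km
Speed = distance / time_in_hours = 12.96 / 1.2398 hr
Speed = 10.453 km/h

5.74 min/km, 10.453 km/h


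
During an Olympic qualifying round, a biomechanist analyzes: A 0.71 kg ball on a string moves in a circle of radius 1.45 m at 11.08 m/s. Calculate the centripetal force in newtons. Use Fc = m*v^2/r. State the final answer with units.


Fc = m * v^2 / r
v^2 = 11.08^2 = 122.7664
Fc = 0.71 * 122.7664 / 1.45
Fc = 87.1641 / 1.45 = 60.1132 N

60.1132 N


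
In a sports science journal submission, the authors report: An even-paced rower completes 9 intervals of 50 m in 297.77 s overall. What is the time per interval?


Split time = total_time / n_laps = 297.77 / 9
Split time = 33.0856 s per lap

33.0856 s


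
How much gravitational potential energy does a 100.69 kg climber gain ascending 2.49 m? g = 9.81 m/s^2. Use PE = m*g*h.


PE = m * g * h
PE = 100.69 * 9.81 * 2.49
PE = 987.7689 * 2.49 = 2459.5446 J

2459.5446 J


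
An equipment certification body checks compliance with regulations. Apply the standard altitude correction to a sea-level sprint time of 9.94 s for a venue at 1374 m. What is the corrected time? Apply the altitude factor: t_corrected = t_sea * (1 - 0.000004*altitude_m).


Correction factor = 1 - 0.000004 * 1374 = 0.994504
t_corrected = t_sea * factor = 9.94 * 0.994504
t_corrected = 9.8854 s

9.8854 s


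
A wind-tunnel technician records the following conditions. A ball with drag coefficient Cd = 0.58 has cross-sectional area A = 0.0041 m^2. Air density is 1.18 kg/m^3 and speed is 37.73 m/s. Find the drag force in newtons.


Fd = 0.5 * Cd * rho * A * v^2
Fd = 0.5 * 0.58 * 1.18 * 0.0041 * 37.73^2
v^2 = 1423.5529
Fd = 0.5 * 0.58 * 1.18 * 0.0041 * 1423.5529 = 1.9973 N

1.9973 N


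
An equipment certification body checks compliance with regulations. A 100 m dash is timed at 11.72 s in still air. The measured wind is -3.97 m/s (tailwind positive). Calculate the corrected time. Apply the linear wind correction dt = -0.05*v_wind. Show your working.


dt = -0.05 * v_wind = -0.05 * -3.97 = 0.1985 s
t_corrected = t_still + dt = 11.72 + (0.1985)
t_corrected = 11.9185 s

11.9185 s


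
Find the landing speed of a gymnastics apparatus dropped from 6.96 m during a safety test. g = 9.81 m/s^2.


v = sqrt(2 * g * h)
v = sqrt(2 * 9.81 * 6.96)
v = sqrt(136.5552) = 11.6857 m/s

11.6857 m/s


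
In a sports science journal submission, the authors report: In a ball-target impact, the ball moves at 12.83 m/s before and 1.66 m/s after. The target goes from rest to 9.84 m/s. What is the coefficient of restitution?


e = (v2_after - v1_after) / (v1_before - v2_before)
Numerator = 9.84 - 1.66 = 8.18
Denominator = 12.83 - 0 = 12.83
e = 8.18 / 12.83 = 0.6376

0.6376


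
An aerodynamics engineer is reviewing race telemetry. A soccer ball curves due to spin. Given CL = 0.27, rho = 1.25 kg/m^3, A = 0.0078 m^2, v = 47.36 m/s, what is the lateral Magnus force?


FM = 0.5 * CL * rho * A * v^2
FM = 0.5 * 0.27 * 1.25 * 0.0078 * 47.36^2
v^2 = 2242.9696
FM = 0.5 * 0.27 * 1.25 * 0.0078 * 2242.9696 = 2.9523 N

2.9523 N


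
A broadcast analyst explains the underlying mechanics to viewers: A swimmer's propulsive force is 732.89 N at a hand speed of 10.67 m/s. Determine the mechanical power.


P = F * v
P = 732.89 * 10.67
P = 7819.9363 W

7819.9363 W


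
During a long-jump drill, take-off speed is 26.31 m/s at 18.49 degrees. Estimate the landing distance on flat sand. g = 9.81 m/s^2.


R = v^2 * sin(2*theta) / g
Convert angle to radians: theta = 18.49 deg = 0.3227 rad
sin(2*theta) = sin(0.6454) = 0.6015
R = 26.31^2 * 0.6015 / 9.81
R = 692.2161 * 0.6015 / 9.81 = 42.4458 m

42.4458 m


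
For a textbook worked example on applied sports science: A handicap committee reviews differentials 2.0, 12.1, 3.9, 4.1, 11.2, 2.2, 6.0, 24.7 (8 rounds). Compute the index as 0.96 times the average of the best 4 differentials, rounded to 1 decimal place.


All differentials: 2.0, 12.1, 3.9, 4.1, 11.2, 2.2, 6.0, 24.7
Sorted: 2.0, 2.2, 3.9, 4.1, 6.0, 11.2, 12.1, 24.7
Best 4: 2.0, 2.2, 3.9, 4.1
Average of best = 12.2 / 4 = 3.05
Raw index = 3.05 * 0.96 = 2.928
Handicap index = round(2.928, 1) = 2.9

2.9


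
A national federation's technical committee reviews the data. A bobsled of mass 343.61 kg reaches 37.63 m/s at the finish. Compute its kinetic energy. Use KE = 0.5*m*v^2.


KE = 0.5 * m * v^2
KE = 0.5 * 343.61 * 37.63^2
KE = 0.5 * 343.61 * 1416.0169 = 243278.7835 J

243278.7835 J


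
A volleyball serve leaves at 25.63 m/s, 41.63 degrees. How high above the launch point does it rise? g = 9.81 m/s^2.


H = (v*sin(theta))^2 / (2*g)
vy = v*sin(theta) = 25.63 * sin(41.63 deg) = 17.0265 m/s
H = vy^2 / (2*g) = 289.9004 / (2*9.81)
H = 289.9004 / 19.62 = 14.7758 m

14.7758 m


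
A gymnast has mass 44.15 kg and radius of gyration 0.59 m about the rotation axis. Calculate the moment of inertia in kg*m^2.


I = m * k^2
I = 44.15 * 0.59^2
I = 44.15 * 0.3481 = 15.3686 kg*m^2

15.3686 kg*m^2


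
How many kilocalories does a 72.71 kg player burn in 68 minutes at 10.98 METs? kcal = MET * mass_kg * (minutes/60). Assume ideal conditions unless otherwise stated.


kcal = MET * mass * time_hr
Convert time: 68 min = 1.1333 hr
kcal = 10.98 * 72.71 * 1.1333
kcal = 904.8032 kcal

904.8032 kcal


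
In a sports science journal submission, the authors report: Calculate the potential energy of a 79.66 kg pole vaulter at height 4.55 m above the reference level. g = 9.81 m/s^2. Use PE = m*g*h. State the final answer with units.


PE = m * g * h
PE = 79.66 * 9.81 * 4.55
PE = 781.4646 * 4.55 = 3555.6639 J

3555.6639 J


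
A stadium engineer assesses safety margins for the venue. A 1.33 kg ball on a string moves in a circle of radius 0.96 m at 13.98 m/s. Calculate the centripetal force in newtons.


Fc = m * v^2 / r
v^2 = 13.98^2 = 195.4404
Fc = 1.33 * 195.4404 / 0.96
Fc = 259.9357 / 0.96 = 270.7664 N

270.7664 N


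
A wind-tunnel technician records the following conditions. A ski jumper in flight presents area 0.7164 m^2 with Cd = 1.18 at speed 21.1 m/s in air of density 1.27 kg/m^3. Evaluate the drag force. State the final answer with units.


Fd = 0.5 * Cd * rho * A * v^2
Fd = 0.5 * 1.18 * 1.27 * 0.7164 * 21.1^2
v^2 = 445.21
Fd = 0.5 * 1.18 * 1.27 * 0.7164 * 445.21 = 238.9881 N

238.9881 N


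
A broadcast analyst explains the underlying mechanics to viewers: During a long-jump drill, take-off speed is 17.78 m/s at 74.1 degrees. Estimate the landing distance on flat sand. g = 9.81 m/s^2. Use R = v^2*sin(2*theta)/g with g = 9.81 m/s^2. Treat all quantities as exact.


R = v^2 * sin(2*theta) / g
Convert angle to radians: theta = 74.1 deg = 1.2933 rad
sin(2*theta) = sin(2.5866) = 0.527
R = 17.78^2 * 0.527 / 9.81
R = 316.1284 * 0.527 / 9.81 = 16.9812 m

16.9812 m


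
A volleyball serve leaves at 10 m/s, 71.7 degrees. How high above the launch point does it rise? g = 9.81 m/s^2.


H = (v*sin(theta))^2 / (2*g)
vy = v*sin(theta) = 10 * sin(71.7 deg) = 9.4943 m/s
H = vy^2 / (2*g) = 90.1409 / (2*9.81)
H = 90.1409 / 19.62 = 4.5943 m

4.5943 m


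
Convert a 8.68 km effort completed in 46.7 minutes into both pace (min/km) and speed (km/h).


Pace = time / distance = 46.7 min / 8.68 km = 5.3802 min/km
Speed = distance / time_in_hours = 8.68 / 0.7783 hr
Speed = 11.152 km/h

5.3802 min/km, 11.152 km/h


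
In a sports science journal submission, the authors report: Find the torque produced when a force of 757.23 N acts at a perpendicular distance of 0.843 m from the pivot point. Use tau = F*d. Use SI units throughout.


tau = F * d
tau = 757.23 * 0.843
tau = 638.3449 N*m

638.3449 N*m


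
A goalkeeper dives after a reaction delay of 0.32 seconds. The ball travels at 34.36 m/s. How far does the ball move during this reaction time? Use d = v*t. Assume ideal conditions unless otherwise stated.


d = v * t
d = 34.36 * 0.32
d = 10.9952 m

10.9952 m


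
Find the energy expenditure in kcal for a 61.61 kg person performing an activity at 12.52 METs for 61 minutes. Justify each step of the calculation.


kcal = MET * mass * time_hr
Convert time: 61 min = 1.0167 hr
kcal = 12.52 * 61.61 * 1.0167
kcal = 784.2132 kcal

784.2132 kcal


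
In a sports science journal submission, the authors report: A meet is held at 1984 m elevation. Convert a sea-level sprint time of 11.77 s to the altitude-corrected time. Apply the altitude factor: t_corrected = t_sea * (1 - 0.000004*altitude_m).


Correction factor = 1 - 0.000004 * 1984 = 0.992064
t_corrected = t_sea * factor = 11.77 * 0.992064
t_corrected = 11.6766 s

11.6766 s


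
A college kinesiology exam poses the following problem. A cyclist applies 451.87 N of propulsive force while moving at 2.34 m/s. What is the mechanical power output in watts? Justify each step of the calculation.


P = F * v
P = 451.87 * 2.34
P = 1057.3758 W

1057.3758 W


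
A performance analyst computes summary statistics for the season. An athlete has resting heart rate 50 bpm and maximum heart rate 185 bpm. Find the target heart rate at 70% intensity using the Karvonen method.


Target = HRrest + pct*(HRmax - HRrest)
Heart rate reserve = HRmax - HRrest = 185 - 50 = 135 bpm
Fraction = 70% = 0.7
Target = 50 + 0.7 * 135
Target = 50 + 94.5 = 144.5 bpm

144.5 bpm


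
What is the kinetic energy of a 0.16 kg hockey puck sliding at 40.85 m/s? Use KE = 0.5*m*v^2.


KE = 0.5 * m * v^2
KE = 0.5 * 0.16 * 40.85^2
KE = 0.5 * 0.16 * 1668.7225 = 133.4978 J

133.4978 J


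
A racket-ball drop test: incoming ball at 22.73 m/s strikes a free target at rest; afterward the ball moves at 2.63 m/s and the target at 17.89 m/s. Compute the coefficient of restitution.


e = (v2_after - v1_after) / (v1_before - v2_before)
Numerator = 17.89 - 2.63 = 15.26
Denominator = 22.73 - 0 = 22.73
e = 15.26 / 22.73 = 0.6714

0.6714


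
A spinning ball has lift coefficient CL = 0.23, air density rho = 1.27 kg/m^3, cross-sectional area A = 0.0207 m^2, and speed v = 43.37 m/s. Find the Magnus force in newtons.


FM = 0.5 * CL * rho * A * v^2
FM = 0.5 * 0.23 * 1.27 * 0.0207 * 43.37^2
v^2 = 1880.9569
FM = 0.5 * 0.23 * 1.27 * 0.0207 * 1880.9569 = 5.6866 N

5.6866 N


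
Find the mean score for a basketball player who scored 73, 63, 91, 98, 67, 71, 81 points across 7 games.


Average = sum / n
Sum = 544
Average = 544 / 7 = 77.7143

77.7143


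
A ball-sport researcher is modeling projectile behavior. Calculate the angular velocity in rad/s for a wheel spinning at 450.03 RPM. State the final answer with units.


omega = RPM * 2 * pi / 60
omega = 450.03 * 2 * 3.14159 / 60
omega = 2827.6219 / 60 = 47.127 rad/s

47.127 rad/s
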